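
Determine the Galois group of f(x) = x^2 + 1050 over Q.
Gal(K/Q) = Z/2Z (cyclic of order 2)

x^2 + 1050 is irreducible over Q since -1050 is not a rational square. The splitting field Q(sqrt(-1050)) has degree 2 over Q, and its unique nontrivial automorphism is sqrt(-1050) ↦ -sqrt(-1050). Hence Gal(Q(sqrt(-1050))/Q) = Z/2Z.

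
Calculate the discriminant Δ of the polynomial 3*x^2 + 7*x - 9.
Δ = 157

For a quadratic a x^2 + b x + c the discriminant is Δ = b^2 - 4ac = (7)^2 - 4*(3)*(-9) = 49 - (-108) = 157.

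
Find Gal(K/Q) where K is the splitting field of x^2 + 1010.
Gal(K/Q) = Z/2Z (cyclic of order 2)

x^2 + 1010 is irreducible over Q since -1010 is not a rational square. The splitting field Q(sqrt(-1010)) has degree 2 over Q, and its unique nontrivial automorphism is sqrt(-1010) ↦ -sqrt(-1010). Hence Gal(Q(sqrt(-1010))/Q) = Z/2Z.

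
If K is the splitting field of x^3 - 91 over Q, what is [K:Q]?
[K:Q] = 6

x^3 - 91 has one real root r = 91^(1/3) and two complex roots r*zeta_3, r*zeta_3^2 where zeta_3 = e^(2*pi*i/3). The splitting field is Q(r, zeta_3). [Q(r):Q] = 3 and [Q(zeta_3):Q] = 2 with gcd = 1, so [Q(r, zeta_3):Q] = 3 * 2 = 6.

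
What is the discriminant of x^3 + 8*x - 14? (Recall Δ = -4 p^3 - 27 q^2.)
Δ = -7340

For a depressed cubic x^3 + p x + q the discriminant is Δ = -4 p^3 - 27 q^2 = -4*(8)^3 - 27*(-14)^2 = -2048 - 5292 = -7340.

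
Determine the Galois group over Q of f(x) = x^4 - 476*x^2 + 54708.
Gal(K/Q) = V_4 (Klein four-group, Z/2Z × Z/2Z)

f factors as (x^2 - 282)(x^2 - 194), so the splitting field is K = Q(sqrt(282), sqrt(194)). The elements 282, 194, 54708 are all non-squares in Q, so sqrt(282) and sqrt(194) generate independent quadratic extensions. Thus [K:Q] = 4 and Gal(K/Q) is generated by the two order-2 automorphisms sqrt(282) ↦ -sqrt(282) and sqrt(194) ↦ -sqrt(194), giving V_4.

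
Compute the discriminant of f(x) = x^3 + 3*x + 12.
Δ = -3996

For a depressed cubic x^3 + p x + q the discriminant is Δ = -4 p^3 - 27 q^2 = -4*(3)^3 - 27*(12)^2 = -108 - 3888 = -3996.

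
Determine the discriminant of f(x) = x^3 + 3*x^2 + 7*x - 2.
Δ = -1579

For x^3 + a x^2 + b x + c the discriminant is Δ = 18 a b c - 4 a^3 c + a^2 b^2 - 4 b^3 - 27 c^2.
Plug a = 3, b = 7, c = -2:
  18*(3)*(7)*(-2) - 4*(3)^3*(-2) + (3)^2*(7)^2 - 4*(7)^3 - 27*(-2)^2
  = -756 + (216) + 441 + (-1372) + (-108)
  = -1579.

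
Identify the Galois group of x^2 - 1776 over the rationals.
Gal(K/Q) = Z/2Z (cyclic of order 2)

x^2 - 1776 is irreducible over Q since 1776 is not a rational square. The splitting field Q(sqrt(1776)) has degree 2 over Q, and its unique nontrivial automorphism is sqrt(1776) ↦ -sqrt(1776). Hence Gal(Q(sqrt(1776))/Q) = Z/2Z.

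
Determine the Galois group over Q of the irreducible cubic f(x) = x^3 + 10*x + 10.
Gal(K/Q) = S_3 (symmetric group of order 6)

Compute the discriminant of x^3 + (0)*x^2 + (10)*x + (10): Δ = -6700. Since Δ is not a rational square, the Galois group is not contained in A_3; it must be the full S_3 (irreducibility of the cubic rules out anything smaller).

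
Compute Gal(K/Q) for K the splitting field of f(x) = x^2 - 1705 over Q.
Gal(K/Q) = Z/2Z (cyclic of order 2)

x^2 - 1705 is irreducible over Q since 1705 is not a rational square. The splitting field Q(sqrt(1705)) has degree 2 over Q, and its unique nontrivial automorphism is sqrt(1705) ↦ -sqrt(1705). Hence Gal(Q(sqrt(1705))/Q) = Z/2Z.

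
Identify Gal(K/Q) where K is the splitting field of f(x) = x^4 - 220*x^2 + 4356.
Gal(K/Q) = Z/2Z (cyclic of order 2)

f factors as (x^2 - 22)(x^2 - 198), so the splitting field is K = Q(sqrt(22), sqrt(198)). The squarefree part of 22 is 22 and the squarefree part of 198 is also 22, so sqrt(22) and sqrt(198) are both rational multiples of sqrt(22). Hence Q(sqrt(22)) = Q(sqrt(198)) = Q(sqrt(22)), and the splitting field collapses to a single degree-2 extension with Galois group Z/2Z.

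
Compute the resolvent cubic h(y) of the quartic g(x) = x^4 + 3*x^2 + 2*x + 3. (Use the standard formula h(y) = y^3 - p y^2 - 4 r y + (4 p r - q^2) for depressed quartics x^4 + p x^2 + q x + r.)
h(y) = y^3 - 3*y^2 - 12*y + 32

Identify coefficients: p = 3, q = 2, r = 3.
Plug into h(y) = y^3 - p y^2 - 4 r y + (4 p r - q^2):
  h(y) = y^3 - (3) y^2 - 4*(3) y + (4*(3)*(3) - (2)^2)
       = y^3 + (-3) y^2 + (-12) y + (32).
Simplifying: h(y) = y^3 - 3*y^2 - 12*y + 32.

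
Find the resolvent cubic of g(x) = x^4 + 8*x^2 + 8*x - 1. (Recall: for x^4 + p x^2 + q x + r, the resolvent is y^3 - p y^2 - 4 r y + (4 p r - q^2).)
h(y) = y^3 - 8*y^2 + 4*y - 96

Identify coefficients: p = 8, q = 8, r = -1.
Plug into h(y) = y^3 - p y^2 - 4 r y + (4 p r - q^2):
  h(y) = y^3 - (8) y^2 - 4*(-1) y + (4*(8)*(-1) - (8)^2)
       = y^3 + (-8) y^2 + (4) y + (-96).
Simplifying: h(y) = y^3 - 8*y^2 + 4*y - 96.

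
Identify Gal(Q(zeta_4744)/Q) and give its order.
|Gal(Q(zeta_4744)/Q)| = phi(4744) = 2368; group ≅ (Z/4744Z)^* ≅ Z/2Z × Z/2Z × Z/592Z

The n-th cyclotomic polynomial Φ_4744(x) is the minimal polynomial of zeta_4744 over Q and has degree phi(4744) = 2368. So Q(zeta_4744) is a degree-2368 Galois extension with Galois group (Z/4744Z)^*. By CRT, (Z/4744Z)^* ≅ (Z/8Z)^* × (Z/593Z)^*. Each prime-power unit group is (Z/8Z)^* ≅ Z/2Z × Z/2Z; (Z/593Z)^* ≅ Z/592Z. Hence Gal(Q(zeta_4744)/Q) ≅ Z/2Z × Z/2Z × Z/592Z.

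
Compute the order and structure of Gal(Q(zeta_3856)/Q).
|Gal(Q(zeta_3856)/Q)| = phi(3856) = 1920; group ≅ (Z/3856Z)^* ≅ Z/2Z × Z/4Z × Z/240Z

The n-th cyclotomic polynomial Φ_3856(x) is the minimal polynomial of zeta_3856 over Q and has degree phi(3856) = 1920. So Q(zeta_3856) is a degree-1920 Galois extension with Galois group (Z/3856Z)^*. By CRT, (Z/3856Z)^* ≅ (Z/16Z)^* × (Z/241Z)^*. Each prime-power unit group is (Z/16Z)^* ≅ Z/2Z × Z/4Z; (Z/241Z)^* ≅ Z/240Z. Hence Gal(Q(zeta_3856)/Q) ≅ Z/2Z × Z/4Z × Z/240Z.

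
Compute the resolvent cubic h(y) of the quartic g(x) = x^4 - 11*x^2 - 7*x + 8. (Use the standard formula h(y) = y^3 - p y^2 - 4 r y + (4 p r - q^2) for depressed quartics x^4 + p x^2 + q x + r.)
h(y) = y^3 + 11*y^2 - 32*y - 401

Identify coefficients: p = -11, q = -7, r = 8.
Plug into h(y) = y^3 - p y^2 - 4 r y + (4 p r - q^2):
  h(y) = y^3 - (-11) y^2 - 4*(8) y + (4*(-11)*(8) - (-7)^2)
       = y^3 + (11) y^2 + (-32) y + (-401).
Simplifying: h(y) = y^3 + 11*y^2 - 32*y - 401.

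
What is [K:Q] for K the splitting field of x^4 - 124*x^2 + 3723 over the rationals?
[K:Q] = 4

f factors as (x^2 - 73)(x^2 - 51); the splitting field is K = Q(sqrt(73), sqrt(51)). Since 73, 51, and 3723 are all non-squares in Q, the three subfields Q(sqrt(73)), Q(sqrt(51)), Q(sqrt(3723)) are distinct degree-2 extensions, so [K:Q] = 4 (Klein four Galois group).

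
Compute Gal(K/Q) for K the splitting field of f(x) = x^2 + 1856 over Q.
Gal(K/Q) = Z/2Z (cyclic of order 2)

x^2 + 1856 is irreducible over Q since -1856 is not a rational square. The splitting field Q(sqrt(-1856)) has degree 2 over Q, and its unique nontrivial automorphism is sqrt(-1856) ↦ -sqrt(-1856). Hence Gal(Q(sqrt(-1856))/Q) = Z/2Z.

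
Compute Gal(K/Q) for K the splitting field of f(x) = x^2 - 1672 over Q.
Gal(K/Q) = Z/2Z (cyclic of order 2)

x^2 - 1672 is irreducible over Q since 1672 is not a rational square. The splitting field Q(sqrt(1672)) has degree 2 over Q, and its unique nontrivial automorphism is sqrt(1672) ↦ -sqrt(1672). Hence Gal(Q(sqrt(1672))/Q) = Z/2Z.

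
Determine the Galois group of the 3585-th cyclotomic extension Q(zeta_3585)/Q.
|Gal(Q(zeta_3585)/Q)| = phi(3585) = 1904; group ≅ (Z/3585Z)^* ≅ Z/2Z × Z/4Z × Z/238Z

The n-th cyclotomic polynomial Φ_3585(x) is the minimal polynomial of zeta_3585 over Q and has degree phi(3585) = 1904. So Q(zeta_3585) is a degree-1904 Galois extension with Galois group (Z/3585Z)^*. By CRT, (Z/3585Z)^* ≅ (Z/3Z)^* × (Z/5Z)^* × (Z/239Z)^*. Each prime-power unit group is (Z/3Z)^* ≅ Z/2Z; (Z/5Z)^* ≅ Z/4Z; (Z/239Z)^* ≅ Z/238Z. Hence Gal(Q(zeta_3585)/Q) ≅ Z/2Z × Z/4Z × Z/238Z.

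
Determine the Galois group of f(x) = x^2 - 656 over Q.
Gal(K/Q) = Z/2Z (cyclic of order 2)

x^2 - 656 is irreducible over Q since 656 is not a rational square. The splitting field Q(sqrt(656)) has degree 2 over Q, and its unique nontrivial automorphism is sqrt(656) ↦ -sqrt(656). Hence Gal(Q(sqrt(656))/Q) = Z/2Z.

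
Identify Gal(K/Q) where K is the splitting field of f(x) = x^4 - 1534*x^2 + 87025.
Gal(K/Q) = Z/2Z (cyclic of order 2)

f factors as (x^2 - 59)(x^2 - 1475), so the splitting field is K = Q(sqrt(59), sqrt(1475)). The squarefree part of 59 is 59 and the squarefree part of 1475 is also 59, so sqrt(59) and sqrt(1475) are both rational multiples of sqrt(59). Hence Q(sqrt(59)) = Q(sqrt(1475)) = Q(sqrt(59)), and the splitting field collapses to a single degree-2 extension with Galois group Z/2Z.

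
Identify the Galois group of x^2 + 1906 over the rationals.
Gal(K/Q) = Z/2Z (cyclic of order 2)

x^2 + 1906 is irreducible over Q since -1906 is not a rational square. The splitting field Q(sqrt(-1906)) has degree 2 over Q, and its unique nontrivial automorphism is sqrt(-1906) ↦ -sqrt(-1906). Hence Gal(Q(sqrt(-1906))/Q) = Z/2Z.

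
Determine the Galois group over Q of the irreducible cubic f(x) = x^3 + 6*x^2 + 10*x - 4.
Gal(K/Q) = S_3 (symmetric group of order 6)

Compute the discriminant of x^3 + (6)*x^2 + (10)*x + (-4): Δ = -1696. Since Δ is not a rational square, the Galois group is not contained in A_3; it must be the full S_3 (irreducibility of the cubic rules out anything smaller).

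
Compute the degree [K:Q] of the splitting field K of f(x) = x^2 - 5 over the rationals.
[K:Q] = 2

The polynomial x^2 - 5 is irreducible over Q since 5 is not a perfect square. Its splitting field is Q(sqrt(5)), which has degree 2 over Q.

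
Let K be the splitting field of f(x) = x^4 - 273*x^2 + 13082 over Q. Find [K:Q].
[K:Q] = 4

f factors as (x^2 - 211)(x^2 - 62); the splitting field is K = Q(sqrt(211), sqrt(62)). Since 211, 62, and 13082 are all non-squares in Q, the three subfields Q(sqrt(211)), Q(sqrt(62)), Q(sqrt(13082)) are distinct degree-2 extensions, so [K:Q] = 4 (Klein four Galois group).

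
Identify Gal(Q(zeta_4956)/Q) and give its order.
|Gal(Q(zeta_4956)/Q)| = phi(4956) = 1392; group ≅ (Z/4956Z)^* ≅ Z/2Z × Z/2Z × Z/6Z × Z/58Z

The n-th cyclotomic polynomial Φ_4956(x) is the minimal polynomial of zeta_4956 over Q and has degree phi(4956) = 1392. So Q(zeta_4956) is a degree-1392 Galois extension with Galois group (Z/4956Z)^*. By CRT, (Z/4956Z)^* ≅ (Z/4Z)^* × (Z/3Z)^* × (Z/7Z)^* × (Z/59Z)^*. Each prime-power unit group is (Z/4Z)^* ≅ Z/2Z; (Z/3Z)^* ≅ Z/2Z; (Z/7Z)^* ≅ Z/6Z; (Z/59Z)^* ≅ Z/58Z. Hence Gal(Q(zeta_4956)/Q) ≅ Z/2Z × Z/2Z × Z/6Z × Z/58Z.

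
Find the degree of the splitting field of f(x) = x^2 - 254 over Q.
[K:Q] = 2

The polynomial x^2 - 254 is irreducible over Q since 254 is not a perfect square. Its splitting field is Q(sqrt(254)), which has degree 2 over Q.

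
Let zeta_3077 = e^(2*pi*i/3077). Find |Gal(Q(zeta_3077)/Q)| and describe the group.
|Gal(Q(zeta_3077)/Q)| = phi(3077) = 2880; group ≅ (Z/3077Z)^* ≅ Z/16Z × Z/180Z

The n-th cyclotomic polynomial Φ_3077(x) is the minimal polynomial of zeta_3077 over Q and has degree phi(3077) = 2880. So Q(zeta_3077) is a degree-2880 Galois extension with Galois group (Z/3077Z)^*. By CRT, (Z/3077Z)^* ≅ (Z/17Z)^* × (Z/181Z)^*. Each prime-power unit group is (Z/17Z)^* ≅ Z/16Z; (Z/181Z)^* ≅ Z/180Z. Hence Gal(Q(zeta_3077)/Q) ≅ Z/16Z × Z/180Z.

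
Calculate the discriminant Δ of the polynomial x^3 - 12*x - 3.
Δ = 6669

For a depressed cubic x^3 + p x + q the discriminant is Δ = -4 p^3 - 27 q^2 = -4*(-12)^3 - 27*(-3)^2 = 6912 - 243 = 6669.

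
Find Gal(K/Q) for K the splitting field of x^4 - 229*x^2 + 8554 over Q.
Gal(K/Q) = V_4 (Klein four-group, Z/2Z × Z/2Z)

f factors as (x^2 - 182)(x^2 - 47), so the splitting field is K = Q(sqrt(182), sqrt(47)). The elements 182, 47, 8554 are all non-squares in Q, so sqrt(182) and sqrt(47) generate independent quadratic extensions. Thus [K:Q] = 4 and Gal(K/Q) is generated by the two order-2 automorphisms sqrt(182) ↦ -sqrt(182) and sqrt(47) ↦ -sqrt(47), giving V_4.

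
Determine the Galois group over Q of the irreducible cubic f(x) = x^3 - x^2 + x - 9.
Gal(K/Q) = S_3 (symmetric group of order 6)

Compute the discriminant of x^3 + (-1)*x^2 + (1)*x + (-9): Δ = -2064. Since Δ is not a rational square, the Galois group is not contained in A_3; it must be the full S_3 (irreducibility of the cubic rules out anything smaller).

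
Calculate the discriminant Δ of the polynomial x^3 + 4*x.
Δ = -256

For a depressed cubic x^3 + p x + q the discriminant is Δ = -4 p^3 - 27 q^2 = -4*(4)^3 - 27*(0)^2 = -256 - 0 = -256.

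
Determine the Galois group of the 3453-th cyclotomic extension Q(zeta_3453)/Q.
|Gal(Q(zeta_3453)/Q)| = phi(3453) = 2300; group ≅ (Z/3453Z)^* ≅ Z/2Z × Z/1150Z

The n-th cyclotomic polynomial Φ_3453(x) is the minimal polynomial of zeta_3453 over Q and has degree phi(3453) = 2300. So Q(zeta_3453) is a degree-2300 Galois extension with Galois group (Z/3453Z)^*. By CRT, (Z/3453Z)^* ≅ (Z/3Z)^* × (Z/1151Z)^*. Each prime-power unit group is (Z/3Z)^* ≅ Z/2Z; (Z/1151Z)^* ≅ Z/1150Z. Hence Gal(Q(zeta_3453)/Q) ≅ Z/2Z × Z/1150Z.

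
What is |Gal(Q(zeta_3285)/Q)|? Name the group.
|Gal(Q(zeta_3285)/Q)| = phi(3285) = 1728; group ≅ (Z/3285Z)^* ≅ Z/4Z × Z/6Z × Z/72Z

The n-th cyclotomic polynomial Φ_3285(x) is the minimal polynomial of zeta_3285 over Q and has degree phi(3285) = 1728. So Q(zeta_3285) is a degree-1728 Galois extension with Galois group (Z/3285Z)^*. By CRT, (Z/3285Z)^* ≅ (Z/9Z)^* × (Z/5Z)^* × (Z/73Z)^*. Each prime-power unit group is (Z/9Z)^* ≅ Z/6Z; (Z/5Z)^* ≅ Z/4Z; (Z/73Z)^* ≅ Z/72Z. Hence Gal(Q(zeta_3285)/Q) ≅ Z/4Z × Z/6Z × Z/72Z.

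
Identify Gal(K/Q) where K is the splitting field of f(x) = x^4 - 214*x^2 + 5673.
Gal(K/Q) = V_4 (Klein four-group, Z/2Z × Z/2Z)

f factors as (x^2 - 183)(x^2 - 31), so the splitting field is K = Q(sqrt(183), sqrt(31)). The elements 183, 31, 5673 are all non-squares in Q, so sqrt(183) and sqrt(31) generate independent quadratic extensions. Thus [K:Q] = 4 and Gal(K/Q) is generated by the two order-2 automorphisms sqrt(183) ↦ -sqrt(183) and sqrt(31) ↦ -sqrt(31), giving V_4.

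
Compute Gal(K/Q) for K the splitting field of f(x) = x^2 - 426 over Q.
Gal(K/Q) = Z/2Z (cyclic of order 2)

x^2 - 426 is irreducible over Q since 426 is not a rational square. The splitting field Q(sqrt(426)) has degree 2 over Q, and its unique nontrivial automorphism is sqrt(426) ↦ -sqrt(426). Hence Gal(Q(sqrt(426))/Q) = Z/2Z.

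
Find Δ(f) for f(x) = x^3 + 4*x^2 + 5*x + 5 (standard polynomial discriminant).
Δ = -255

For x^3 + a x^2 + b x + c the discriminant is Δ = 18 a b c - 4 a^3 c + a^2 b^2 - 4 b^3 - 27 c^2.
Plug a = 4, b = 5, c = 5:
  18*(4)*(5)*(5) - 4*(4)^3*(5) + (4)^2*(5)^2 - 4*(5)^3 - 27*(5)^2
  = 1800 + (-1280) + 400 + (-500) + (-675)
  = -255.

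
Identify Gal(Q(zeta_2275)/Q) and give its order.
|Gal(Q(zeta_2275)/Q)| = phi(2275) = 1440; group ≅ (Z/2275Z)^* ≅ Z/6Z × Z/12Z × Z/20Z

The n-th cyclotomic polynomial Φ_2275(x) is the minimal polynomial of zeta_2275 over Q and has degree phi(2275) = 1440. So Q(zeta_2275) is a degree-1440 Galois extension with Galois group (Z/2275Z)^*. By CRT, (Z/2275Z)^* ≅ (Z/25Z)^* × (Z/7Z)^* × (Z/13Z)^*. Each prime-power unit group is (Z/25Z)^* ≅ Z/20Z; (Z/7Z)^* ≅ Z/6Z; (Z/13Z)^* ≅ Z/12Z. Hence Gal(Q(zeta_2275)/Q) ≅ Z/6Z × Z/12Z × Z/20Z.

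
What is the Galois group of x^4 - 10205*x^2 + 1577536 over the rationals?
Gal(K/Q) = Z/2Z (cyclic of order 2)

f factors as (x^2 - 10048)(x^2 - 157), so the splitting field is K = Q(sqrt(10048), sqrt(157)). The squarefree part of 10048 is 157 and the squarefree part of 157 is also 157, so sqrt(10048) and sqrt(157) are both rational multiples of sqrt(157). Hence Q(sqrt(10048)) = Q(sqrt(157)) = Q(sqrt(157)), and the splitting field collapses to a single degree-2 extension with Galois group Z/2Z.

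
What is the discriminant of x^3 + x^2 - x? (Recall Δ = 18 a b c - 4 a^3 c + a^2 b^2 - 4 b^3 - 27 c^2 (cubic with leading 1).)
Δ = 5

For x^3 + a x^2 + b x + c the discriminant is Δ = 18 a b c - 4 a^3 c + a^2 b^2 - 4 b^3 - 27 c^2.
Plug a = 1, b = -1, c = 0:
  18*(1)*(-1)*(0) - 4*(1)^3*(0) + (1)^2*(-1)^2 - 4*(-1)^3 - 27*(0)^2
  = 0 + (0) + 1 + (4) + (0)
  = 5.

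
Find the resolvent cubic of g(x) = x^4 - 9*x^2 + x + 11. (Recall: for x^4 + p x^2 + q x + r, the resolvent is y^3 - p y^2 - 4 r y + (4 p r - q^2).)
h(y) = y^3 + 9*y^2 - 44*y - 397

Identify coefficients: p = -9, q = 1, r = 11.
Plug into h(y) = y^3 - p y^2 - 4 r y + (4 p r - q^2):
  h(y) = y^3 - (-9) y^2 - 4*(11) y + (4*(-9)*(11) - (1)^2)
       = y^3 + (9) y^2 + (-44) y + (-397).
Simplifying: h(y) = y^3 + 9*y^2 - 44*y - 397.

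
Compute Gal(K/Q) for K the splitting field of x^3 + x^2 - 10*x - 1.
Gal(K/Q) = S_3 (symmetric group of order 6)

Compute the discriminant of x^3 + (1)*x^2 + (-10)*x + (-1): Δ = 4257. Since Δ is not a rational square, the Galois group is not contained in A_3; it must be the full S_3 (irreducibility of the cubic rules out anything smaller).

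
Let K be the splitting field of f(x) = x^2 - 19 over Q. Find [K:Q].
[K:Q] = 2

The polynomial x^2 - 19 is irreducible over Q since 19 is not a perfect square. Its splitting field is Q(sqrt(19)), which has degree 2 over Q.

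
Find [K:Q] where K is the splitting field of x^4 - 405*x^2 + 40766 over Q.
[K:Q] = 4

f factors as (x^2 - 218)(x^2 - 187); the splitting field is K = Q(sqrt(218), sqrt(187)). Since 218, 187, and 40766 are all non-squares in Q, the three subfields Q(sqrt(218)), Q(sqrt(187)), Q(sqrt(40766)) are distinct degree-2 extensions, so [K:Q] = 4 (Klein four Galois group).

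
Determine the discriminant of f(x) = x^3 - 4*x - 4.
Δ = -176

For a depressed cubic x^3 + p x + q the discriminant is Δ = -4 p^3 - 27 q^2 = -4*(-4)^3 - 27*(-4)^2 = 256 - 432 = -176.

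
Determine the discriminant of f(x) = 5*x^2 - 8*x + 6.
Δ = -56

For a quadratic a x^2 + b x + c the discriminant is Δ = b^2 - 4ac = (-8)^2 - 4*(5)*(6) = 64 - (120) = -56.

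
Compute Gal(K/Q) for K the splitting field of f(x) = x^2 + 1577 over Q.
Gal(K/Q) = Z/2Z (cyclic of order 2)

x^2 + 1577 is irreducible over Q since -1577 is not a rational square. The splitting field Q(sqrt(-1577)) has degree 2 over Q, and its unique nontrivial automorphism is sqrt(-1577) ↦ -sqrt(-1577). Hence Gal(Q(sqrt(-1577))/Q) = Z/2Z.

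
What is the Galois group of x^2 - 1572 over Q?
Gal(K/Q) = Z/2Z (cyclic of order 2)

x^2 - 1572 is irreducible over Q since 1572 is not a rational square. The splitting field Q(sqrt(1572)) has degree 2 over Q, and its unique nontrivial automorphism is sqrt(1572) ↦ -sqrt(1572). Hence Gal(Q(sqrt(1572))/Q) = Z/2Z.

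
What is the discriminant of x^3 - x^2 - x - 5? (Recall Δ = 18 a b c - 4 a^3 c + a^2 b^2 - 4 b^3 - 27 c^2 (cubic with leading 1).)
Δ = -780

For x^3 + a x^2 + b x + c the discriminant is Δ = 18 a b c - 4 a^3 c + a^2 b^2 - 4 b^3 - 27 c^2.
Plug a = -1, b = -1, c = -5:
  18*(-1)*(-1)*(-5) - 4*(-1)^3*(-5) + (-1)^2*(-1)^2 - 4*(-1)^3 - 27*(-5)^2
  = -90 + (-20) + 1 + (4) + (-675)
  = -780.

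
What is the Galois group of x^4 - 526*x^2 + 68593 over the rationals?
Gal(K/Q) = V_4 (Klein four-group, Z/2Z × Z/2Z)

f factors as (x^2 - 239)(x^2 - 287), so the splitting field is K = Q(sqrt(239), sqrt(287)). The elements 239, 287, 68593 are all non-squares in Q, so sqrt(239) and sqrt(287) generate independent quadratic extensions. Thus [K:Q] = 4 and Gal(K/Q) is generated by the two order-2 automorphisms sqrt(239) ↦ -sqrt(239) and sqrt(287) ↦ -sqrt(287), giving V_4.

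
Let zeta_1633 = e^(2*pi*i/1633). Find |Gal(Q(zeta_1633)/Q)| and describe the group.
|Gal(Q(zeta_1633)/Q)| = phi(1633) = 1540; group ≅ (Z/1633Z)^* ≅ Z/22Z × Z/70Z

The n-th cyclotomic polynomial Φ_1633(x) is the minimal polynomial of zeta_1633 over Q and has degree phi(1633) = 1540. So Q(zeta_1633) is a degree-1540 Galois extension with Galois group (Z/1633Z)^*. By CRT, (Z/1633Z)^* ≅ (Z/23Z)^* × (Z/71Z)^*. Each prime-power unit group is (Z/23Z)^* ≅ Z/22Z; (Z/71Z)^* ≅ Z/70Z. Hence Gal(Q(zeta_1633)/Q) ≅ Z/22Z × Z/70Z.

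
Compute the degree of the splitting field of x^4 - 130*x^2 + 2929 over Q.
[K:Q] = 4

f factors as (x^2 - 29)(x^2 - 101); the splitting field is K = Q(sqrt(29), sqrt(101)). Since 29, 101, and 2929 are all non-squares in Q, the three subfields Q(sqrt(29)), Q(sqrt(101)), Q(sqrt(2929)) are distinct degree-2 extensions, so [K:Q] = 4 (Klein four Galois group).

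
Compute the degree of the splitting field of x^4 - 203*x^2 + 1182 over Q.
[K:Q] = 4

f factors as (x^2 - 197)(x^2 - 6); the splitting field is K = Q(sqrt(197), sqrt(6)). Since 197, 6, and 1182 are all non-squares in Q, the three subfields Q(sqrt(197)), Q(sqrt(6)), Q(sqrt(1182)) are distinct degree-2 extensions, so [K:Q] = 4 (Klein four Galois group).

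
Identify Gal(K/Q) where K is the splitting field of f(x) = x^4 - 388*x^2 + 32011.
Gal(K/Q) = V_4 (Klein four-group, Z/2Z × Z/2Z)

f factors as (x^2 - 269)(x^2 - 119), so the splitting field is K = Q(sqrt(269), sqrt(119)). The elements 269, 119, 32011 are all non-squares in Q, so sqrt(269) and sqrt(119) generate independent quadratic extensions. Thus [K:Q] = 4 and Gal(K/Q) is generated by the two order-2 automorphisms sqrt(269) ↦ -sqrt(269) and sqrt(119) ↦ -sqrt(119), giving V_4.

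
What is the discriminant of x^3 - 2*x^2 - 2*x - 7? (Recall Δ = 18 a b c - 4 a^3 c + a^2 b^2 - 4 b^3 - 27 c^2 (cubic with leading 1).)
Δ = -2003

For x^3 + a x^2 + b x + c the discriminant is Δ = 18 a b c - 4 a^3 c + a^2 b^2 - 4 b^3 - 27 c^2.
Plug a = -2, b = -2, c = -7:
  18*(-2)*(-2)*(-7) - 4*(-2)^3*(-7) + (-2)^2*(-2)^2 - 4*(-2)^3 - 27*(-7)^2
  = -504 + (-224) + 16 + (32) + (-1323)
  = -2003.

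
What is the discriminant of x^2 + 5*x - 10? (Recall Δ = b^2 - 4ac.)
Δ = 65

For a quadratic a x^2 + b x + c the discriminant is Δ = b^2 - 4ac = (5)^2 - 4*(1)*(-10) = 25 - (-40) = 65.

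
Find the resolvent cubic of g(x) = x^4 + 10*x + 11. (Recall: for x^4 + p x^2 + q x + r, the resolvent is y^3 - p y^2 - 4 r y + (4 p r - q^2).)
h(y) = y^3 - 44*y - 100

Identify coefficients: p = 0, q = 10, r = 11.
Plug into h(y) = y^3 - p y^2 - 4 r y + (4 p r - q^2):
  h(y) = y^3 - (0) y^2 - 4*(11) y + (4*(0)*(11) - (10)^2)
       = y^3 + (0) y^2 + (-44) y + (-100).
Simplifying: h(y) = y^3 - 44*y - 100.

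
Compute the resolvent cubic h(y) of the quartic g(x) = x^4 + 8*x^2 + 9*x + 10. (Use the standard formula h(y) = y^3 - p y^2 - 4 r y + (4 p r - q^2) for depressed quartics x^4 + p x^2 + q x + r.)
h(y) = y^3 - 8*y^2 - 40*y + 239

Identify coefficients: p = 8, q = 9, r = 10.
Plug into h(y) = y^3 - p y^2 - 4 r y + (4 p r - q^2):
  h(y) = y^3 - (8) y^2 - 4*(10) y + (4*(8)*(10) - (9)^2)
       = y^3 + (-8) y^2 + (-40) y + (239).
Simplifying: h(y) = y^3 - 8*y^2 - 40*y + 239.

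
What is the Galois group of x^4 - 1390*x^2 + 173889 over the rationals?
Gal(K/Q) = Z/2Z (cyclic of order 2)

f factors as (x^2 - 1251)(x^2 - 139), so the splitting field is K = Q(sqrt(1251), sqrt(139)). The squarefree part of 1251 is 139 and the squarefree part of 139 is also 139, so sqrt(1251) and sqrt(139) are both rational multiples of sqrt(139). Hence Q(sqrt(1251)) = Q(sqrt(139)) = Q(sqrt(139)), and the splitting field collapses to a single degree-2 extension with Galois group Z/2Z.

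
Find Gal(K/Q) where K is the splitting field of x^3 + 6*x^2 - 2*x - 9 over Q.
Gal(K/Q) = S_3 (symmetric group of order 6)

Compute the discriminant of x^3 + (6)*x^2 + (-2)*x + (-9): Δ = 7709. Since Δ is not a rational square, the Galois group is not contained in A_3; it must be the full S_3 (irreducibility of the cubic rules out anything smaller).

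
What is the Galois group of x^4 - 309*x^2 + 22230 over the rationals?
Gal(K/Q) = V_4 (Klein four-group, Z/2Z × Z/2Z)

f factors as (x^2 - 195)(x^2 - 114), so the splitting field is K = Q(sqrt(195), sqrt(114)). The elements 195, 114, 22230 are all non-squares in Q, so sqrt(195) and sqrt(114) generate independent quadratic extensions. Thus [K:Q] = 4 and Gal(K/Q) is generated by the two order-2 automorphisms sqrt(195) ↦ -sqrt(195) and sqrt(114) ↦ -sqrt(114), giving V_4.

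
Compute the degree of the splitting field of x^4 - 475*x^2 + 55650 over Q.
[K:Q] = 4

f factors as (x^2 - 265)(x^2 - 210); the splitting field is K = Q(sqrt(265), sqrt(210)). Since 265, 210, and 55650 are all non-squares in Q, the three subfields Q(sqrt(265)), Q(sqrt(210)), Q(sqrt(55650)) are distinct degree-2 extensions, so [K:Q] = 4 (Klein four Galois group).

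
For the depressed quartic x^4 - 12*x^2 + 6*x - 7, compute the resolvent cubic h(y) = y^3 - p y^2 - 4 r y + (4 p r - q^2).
h(y) = y^3 + 12*y^2 + 28*y + 300

Identify coefficients: p = -12, q = 6, r = -7.
Plug into h(y) = y^3 - p y^2 - 4 r y + (4 p r - q^2):
  h(y) = y^3 - (-12) y^2 - 4*(-7) y + (4*(-12)*(-7) - (6)^2)
       = y^3 + (12) y^2 + (28) y + (300).
Simplifying: h(y) = y^3 + 12*y^2 + 28*y + 300.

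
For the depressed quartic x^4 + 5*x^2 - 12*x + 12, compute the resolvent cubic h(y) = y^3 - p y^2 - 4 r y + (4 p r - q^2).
h(y) = y^3 - 5*y^2 - 48*y + 96

Identify coefficients: p = 5, q = -12, r = 12.
Plug into h(y) = y^3 - p y^2 - 4 r y + (4 p r - q^2):
  h(y) = y^3 - (5) y^2 - 4*(12) y + (4*(5)*(12) - (-12)^2)
       = y^3 + (-5) y^2 + (-48) y + (96).
Simplifying: h(y) = y^3 - 5*y^2 - 48*y + 96.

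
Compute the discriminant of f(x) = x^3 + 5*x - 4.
Δ = -932

For x^3 + a x^2 + b x + c the discriminant is Δ = 18 a b c - 4 a^3 c + a^2 b^2 - 4 b^3 - 27 c^2.
Plug a = 0, b = 5, c = -4:
  18*(0)*(5)*(-4) - 4*(0)^3*(-4) + (0)^2*(5)^2 - 4*(5)^3 - 27*(-4)^2
  = 0 + (0) + 0 + (-500) + (-432)
  = -932.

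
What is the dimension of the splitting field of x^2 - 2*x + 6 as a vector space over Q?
[K:Q] = 2

The discriminant of x^2 + (-2)*x + (6) is b^2 - 4c = 4 - (24) = -20. Since -20 is not a perfect square in Q, the polynomial is irreducible over Q. Its two roots generate a degree-2 extension, so [K:Q] = 2.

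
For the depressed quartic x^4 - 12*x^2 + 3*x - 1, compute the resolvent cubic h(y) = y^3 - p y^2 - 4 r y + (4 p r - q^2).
h(y) = y^3 + 12*y^2 + 4*y + 39

Identify coefficients: p = -12, q = 3, r = -1.
Plug into h(y) = y^3 - p y^2 - 4 r y + (4 p r - q^2):
  h(y) = y^3 - (-12) y^2 - 4*(-1) y + (4*(-12)*(-1) - (3)^2)
       = y^3 + (12) y^2 + (4) y + (39).
Simplifying: h(y) = y^3 + 12*y^2 + 4*y + 39.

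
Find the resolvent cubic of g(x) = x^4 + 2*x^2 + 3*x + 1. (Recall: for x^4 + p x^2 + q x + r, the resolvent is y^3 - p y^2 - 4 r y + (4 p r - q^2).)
h(y) = y^3 - 2*y^2 - 4*y - 1

Identify coefficients: p = 2, q = 3, r = 1.
Plug into h(y) = y^3 - p y^2 - 4 r y + (4 p r - q^2):
  h(y) = y^3 - (2) y^2 - 4*(1) y + (4*(2)*(1) - (3)^2)
       = y^3 + (-2) y^2 + (-4) y + (-1).
Simplifying: h(y) = y^3 - 2*y^2 - 4*y - 1.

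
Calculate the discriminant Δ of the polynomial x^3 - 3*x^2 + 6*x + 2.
Δ = -1080

For x^3 + a x^2 + b x + c the discriminant is Δ = 18 a b c - 4 a^3 c + a^2 b^2 - 4 b^3 - 27 c^2.
Plug a = -3, b = 6, c = 2:
  18*(-3)*(6)*(2) - 4*(-3)^3*(2) + (-3)^2*(6)^2 - 4*(6)^3 - 27*(2)^2
  = -648 + (216) + 324 + (-864) + (-108)
  = -1080.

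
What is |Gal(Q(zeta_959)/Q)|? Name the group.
|Gal(Q(zeta_959)/Q)| = phi(959) = 816; group ≅ (Z/959Z)^* ≅ Z/6Z × Z/136Z

The n-th cyclotomic polynomial Φ_959(x) is the minimal polynomial of zeta_959 over Q and has degree phi(959) = 816. So Q(zeta_959) is a degree-816 Galois extension with Galois group (Z/959Z)^*. By CRT, (Z/959Z)^* ≅ (Z/7Z)^* × (Z/137Z)^*. Each prime-power unit group is (Z/7Z)^* ≅ Z/6Z; (Z/137Z)^* ≅ Z/136Z. Hence Gal(Q(zeta_959)/Q) ≅ Z/6Z × Z/136Z.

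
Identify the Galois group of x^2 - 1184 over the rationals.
Gal(K/Q) = Z/2Z (cyclic of order 2)

x^2 - 1184 is irreducible over Q since 1184 is not a rational square. The splitting field Q(sqrt(1184)) has degree 2 over Q, and its unique nontrivial automorphism is sqrt(1184) ↦ -sqrt(1184). Hence Gal(Q(sqrt(1184))/Q) = Z/2Z.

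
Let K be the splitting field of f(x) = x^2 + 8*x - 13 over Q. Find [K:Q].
[K:Q] = 2

The discriminant of x^2 + (8)*x + (-13) is b^2 - 4c = 64 - (-52) = 116. Since 116 is not a perfect square in Q, the polynomial is irreducible over Q. Its two roots generate a degree-2 extension, so [K:Q] = 2.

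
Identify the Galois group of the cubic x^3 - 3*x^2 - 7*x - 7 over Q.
Gal(K/Q) = S_3 (symmetric group of order 6)

Compute the discriminant of x^3 + (-3)*x^2 + (-7)*x + (-7): Δ = -2912. Since Δ is not a rational square, the Galois group is not contained in A_3; it must be the full S_3 (irreducibility of the cubic rules out anything smaller).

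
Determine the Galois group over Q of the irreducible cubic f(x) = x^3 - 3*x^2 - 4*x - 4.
Gal(K/Q) = S_3 (symmetric group of order 6)

Compute the discriminant of x^3 + (-3)*x^2 + (-4)*x + (-4): Δ = -1328. Since Δ is not a rational square, the Galois group is not contained in A_3; it must be the full S_3 (irreducibility of the cubic rules out anything smaller).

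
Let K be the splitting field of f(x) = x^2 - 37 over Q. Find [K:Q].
[K:Q] = 2

The polynomial x^2 - 37 is irreducible over Q since 37 is not a perfect square. Its splitting field is Q(sqrt(37)), which has degree 2 over Q.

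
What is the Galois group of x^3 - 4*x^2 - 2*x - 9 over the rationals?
Gal(K/Q) = S_3 (symmetric group of order 6)

Compute the discriminant of x^3 + (-4)*x^2 + (-2)*x + (-9): Δ = -5691. Since Δ is not a rational square, the Galois group is not contained in A_3; it must be the full S_3 (irreducibility of the cubic rules out anything smaller).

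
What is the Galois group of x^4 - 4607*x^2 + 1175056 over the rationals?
Gal(K/Q) = Z/2Z (cyclic of order 2)

f factors as (x^2 - 4336)(x^2 - 271), so the splitting field is K = Q(sqrt(4336), sqrt(271)). The squarefree part of 4336 is 271 and the squarefree part of 271 is also 271, so sqrt(4336) and sqrt(271) are both rational multiples of sqrt(271). Hence Q(sqrt(4336)) = Q(sqrt(271)) = Q(sqrt(271)), and the splitting field collapses to a single degree-2 extension with Galois group Z/2Z.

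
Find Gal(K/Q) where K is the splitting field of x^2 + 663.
Gal(K/Q) = Z/2Z (cyclic of order 2)

x^2 + 663 is irreducible over Q since -663 is not a rational square. The splitting field Q(sqrt(-663)) has degree 2 over Q, and its unique nontrivial automorphism is sqrt(-663) ↦ -sqrt(-663). Hence Gal(Q(sqrt(-663))/Q) = Z/2Z.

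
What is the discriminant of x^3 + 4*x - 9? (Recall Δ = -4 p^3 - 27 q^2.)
Δ = -2443

For a depressed cubic x^3 + p x + q the discriminant is Δ = -4 p^3 - 27 q^2 = -4*(4)^3 - 27*(-9)^2 = -256 - 2187 = -2443.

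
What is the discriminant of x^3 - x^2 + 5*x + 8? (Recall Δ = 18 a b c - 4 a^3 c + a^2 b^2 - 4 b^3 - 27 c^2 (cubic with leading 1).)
Δ = -2891

For x^3 + a x^2 + b x + c the discriminant is Δ = 18 a b c - 4 a^3 c + a^2 b^2 - 4 b^3 - 27 c^2.
Plug a = -1, b = 5, c = 8:
  18*(-1)*(5)*(8) - 4*(-1)^3*(8) + (-1)^2*(5)^2 - 4*(5)^3 - 27*(8)^2
  = -720 + (32) + 25 + (-500) + (-1728)
  = -2891.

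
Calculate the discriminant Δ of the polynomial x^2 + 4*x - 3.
Δ = 28

For a quadratic a x^2 + b x + c the discriminant is Δ = b^2 - 4ac = (4)^2 - 4*(1)*(-3) = 16 - (-12) = 28.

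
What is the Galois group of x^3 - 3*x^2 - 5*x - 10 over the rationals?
Gal(K/Q) = S_3 (symmetric group of order 6)

Compute the discriminant of x^3 + (-3)*x^2 + (-5)*x + (-10): Δ = -5755. Since Δ is not a rational square, the Galois group is not contained in A_3; it must be the full S_3 (irreducibility of the cubic rules out anything smaller).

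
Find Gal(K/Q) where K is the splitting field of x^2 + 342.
Gal(K/Q) = Z/2Z (cyclic of order 2)

x^2 + 342 is irreducible over Q since -342 is not a rational square. The splitting field Q(sqrt(-342)) has degree 2 over Q, and its unique nontrivial automorphism is sqrt(-342) ↦ -sqrt(-342). Hence Gal(Q(sqrt(-342))/Q) = Z/2Z.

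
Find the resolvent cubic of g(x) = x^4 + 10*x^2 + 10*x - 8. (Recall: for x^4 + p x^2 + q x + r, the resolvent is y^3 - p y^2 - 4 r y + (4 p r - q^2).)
h(y) = y^3 - 10*y^2 + 32*y - 420

Identify coefficients: p = 10, q = 10, r = -8.
Plug into h(y) = y^3 - p y^2 - 4 r y + (4 p r - q^2):
  h(y) = y^3 - (10) y^2 - 4*(-8) y + (4*(10)*(-8) - (10)^2)
       = y^3 + (-10) y^2 + (32) y + (-420).
Simplifying: h(y) = y^3 - 10*y^2 + 32*y - 420.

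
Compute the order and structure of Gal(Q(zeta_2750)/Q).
|Gal(Q(zeta_2750)/Q)| = phi(2750) = 1000; group ≅ (Z/2750Z)^* ≅ Z/10Z × Z/100Z

The n-th cyclotomic polynomial Φ_2750(x) is the minimal polynomial of zeta_2750 over Q and has degree phi(2750) = 1000. So Q(zeta_2750) is a degree-1000 Galois extension with Galois group (Z/2750Z)^*. By CRT, (Z/2750Z)^* ≅ (Z/2Z)^* × (Z/125Z)^* × (Z/11Z)^*. Each prime-power unit group is (Z/2Z)^* ≅ trivial group (order 1); (Z/125Z)^* ≅ Z/100Z; (Z/11Z)^* ≅ Z/10Z. Hence Gal(Q(zeta_2750)/Q) ≅ Z/10Z × Z/100Z.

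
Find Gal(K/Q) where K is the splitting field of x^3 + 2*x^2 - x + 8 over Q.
Gal(K/Q) = S_3 (symmetric group of order 6)

Compute the discriminant of x^3 + (2)*x^2 + (-1)*x + (8): Δ = -2264. Since Δ is not a rational square, the Galois group is not contained in A_3; it must be the full S_3 (irreducibility of the cubic rules out anything smaller).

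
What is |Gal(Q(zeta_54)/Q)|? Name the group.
|Gal(Q(zeta_54)/Q)| = phi(54) = 18; group ≅ (Z/54Z)^* ≅ Z/18Z

The n-th cyclotomic polynomial Φ_54(x) is the minimal polynomial of zeta_54 over Q and has degree phi(54) = 18. So Q(zeta_54) is a degree-18 Galois extension with Galois group (Z/54Z)^*. By CRT, (Z/54Z)^* ≅ (Z/2Z)^* × (Z/27Z)^*. Each prime-power unit group is (Z/2Z)^* ≅ trivial group (order 1); (Z/27Z)^* ≅ Z/18Z. Hence Gal(Q(zeta_54)/Q) ≅ Z/18Z.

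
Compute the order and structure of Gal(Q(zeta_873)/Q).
|Gal(Q(zeta_873)/Q)| = phi(873) = 576; group ≅ (Z/873Z)^* ≅ Z/6Z × Z/96Z

The n-th cyclotomic polynomial Φ_873(x) is the minimal polynomial of zeta_873 over Q and has degree phi(873) = 576. So Q(zeta_873) is a degree-576 Galois extension with Galois group (Z/873Z)^*. By CRT, (Z/873Z)^* ≅ (Z/9Z)^* × (Z/97Z)^*. Each prime-power unit group is (Z/9Z)^* ≅ Z/6Z; (Z/97Z)^* ≅ Z/96Z. Hence Gal(Q(zeta_873)/Q) ≅ Z/6Z × Z/96Z.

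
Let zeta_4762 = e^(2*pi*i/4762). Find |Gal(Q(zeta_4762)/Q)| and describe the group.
|Gal(Q(zeta_4762)/Q)| = phi(4762) = 2380; group ≅ (Z/4762Z)^* ≅ Z/2380Z

The n-th cyclotomic polynomial Φ_4762(x) is the minimal polynomial of zeta_4762 over Q and has degree phi(4762) = 2380. So Q(zeta_4762) is a degree-2380 Galois extension with Galois group (Z/4762Z)^*. By CRT, (Z/4762Z)^* ≅ (Z/2Z)^* × (Z/2381Z)^*. Each prime-power unit group is (Z/2Z)^* ≅ trivial group (order 1); (Z/2381Z)^* ≅ Z/2380Z. Hence Gal(Q(zeta_4762)/Q) ≅ Z/2380Z.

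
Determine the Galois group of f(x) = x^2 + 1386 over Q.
Gal(K/Q) = Z/2Z (cyclic of order 2)

x^2 + 1386 is irreducible over Q since -1386 is not a rational square. The splitting field Q(sqrt(-1386)) has degree 2 over Q, and its unique nontrivial automorphism is sqrt(-1386) ↦ -sqrt(-1386). Hence Gal(Q(sqrt(-1386))/Q) = Z/2Z.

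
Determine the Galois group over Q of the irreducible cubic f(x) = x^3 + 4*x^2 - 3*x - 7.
Gal(K/Q) = S_3 (symmetric group of order 6)

Compute the discriminant of x^3 + (4)*x^2 + (-3)*x + (-7): Δ = 2233. Since Δ is not a rational square, the Galois group is not contained in A_3; it must be the full S_3 (irreducibility of the cubic rules out anything smaller).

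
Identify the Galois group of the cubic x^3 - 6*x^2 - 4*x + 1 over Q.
Gal(K/Q) = S_3 (symmetric group of order 6)

Compute the discriminant of x^3 + (-6)*x^2 + (-4)*x + (1): Δ = 2101. Since Δ is not a rational square, the Galois group is not contained in A_3; it must be the full S_3 (irreducibility of the cubic rules out anything smaller).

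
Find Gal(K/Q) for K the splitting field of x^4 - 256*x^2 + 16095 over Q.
Gal(K/Q) = V_4 (Klein four-group, Z/2Z × Z/2Z)

f factors as (x^2 - 145)(x^2 - 111), so the splitting field is K = Q(sqrt(145), sqrt(111)). The elements 145, 111, 16095 are all non-squares in Q, so sqrt(145) and sqrt(111) generate independent quadratic extensions. Thus [K:Q] = 4 and Gal(K/Q) is generated by the two order-2 automorphisms sqrt(145) ↦ -sqrt(145) and sqrt(111) ↦ -sqrt(111), giving V_4.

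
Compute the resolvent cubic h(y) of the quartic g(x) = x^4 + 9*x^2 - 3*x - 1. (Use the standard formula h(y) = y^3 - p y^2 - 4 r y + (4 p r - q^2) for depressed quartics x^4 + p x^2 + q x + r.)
h(y) = y^3 - 9*y^2 + 4*y - 45

Identify coefficients: p = 9, q = -3, r = -1.
Plug into h(y) = y^3 - p y^2 - 4 r y + (4 p r - q^2):
  h(y) = y^3 - (9) y^2 - 4*(-1) y + (4*(9)*(-1) - (-3)^2)
       = y^3 + (-9) y^2 + (4) y + (-45).
Simplifying: h(y) = y^3 - 9*y^2 + 4*y - 45.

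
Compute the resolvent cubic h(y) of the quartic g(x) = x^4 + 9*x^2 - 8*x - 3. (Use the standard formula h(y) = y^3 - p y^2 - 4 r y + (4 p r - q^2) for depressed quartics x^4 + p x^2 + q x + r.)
h(y) = y^3 - 9*y^2 + 12*y - 172

Identify coefficients: p = 9, q = -8, r = -3.
Plug into h(y) = y^3 - p y^2 - 4 r y + (4 p r - q^2):
  h(y) = y^3 - (9) y^2 - 4*(-3) y + (4*(9)*(-3) - (-8)^2)
       = y^3 + (-9) y^2 + (12) y + (-172).
Simplifying: h(y) = y^3 - 9*y^2 + 12*y - 172.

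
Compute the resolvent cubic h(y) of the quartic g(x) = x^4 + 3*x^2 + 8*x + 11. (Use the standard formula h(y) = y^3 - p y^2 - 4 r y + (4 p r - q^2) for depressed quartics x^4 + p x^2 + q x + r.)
h(y) = y^3 - 3*y^2 - 44*y + 68

Identify coefficients: p = 3, q = 8, r = 11.
Plug into h(y) = y^3 - p y^2 - 4 r y + (4 p r - q^2):
  h(y) = y^3 - (3) y^2 - 4*(11) y + (4*(3)*(11) - (8)^2)
       = y^3 + (-3) y^2 + (-44) y + (68).
Simplifying: h(y) = y^3 - 3*y^2 - 44*y + 68.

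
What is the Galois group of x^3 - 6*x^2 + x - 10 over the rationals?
Gal(K/Q) = S_3 (symmetric group of order 6)

Compute the discriminant of x^3 + (-6)*x^2 + (1)*x + (-10): Δ = -10228. Since Δ is not a rational square, the Galois group is not contained in A_3; it must be the full S_3 (irreducibility of the cubic rules out anything smaller).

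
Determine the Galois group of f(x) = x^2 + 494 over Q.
Gal(K/Q) = Z/2Z (cyclic of order 2)

x^2 + 494 is irreducible over Q since -494 is not a rational square. The splitting field Q(sqrt(-494)) has degree 2 over Q, and its unique nontrivial automorphism is sqrt(-494) ↦ -sqrt(-494). Hence Gal(Q(sqrt(-494))/Q) = Z/2Z.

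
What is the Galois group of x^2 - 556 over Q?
Gal(K/Q) = Z/2Z (cyclic of order 2)

x^2 - 556 is irreducible over Q since 556 is not a rational square. The splitting field Q(sqrt(556)) has degree 2 over Q, and its unique nontrivial automorphism is sqrt(556) ↦ -sqrt(556). Hence Gal(Q(sqrt(556))/Q) = Z/2Z.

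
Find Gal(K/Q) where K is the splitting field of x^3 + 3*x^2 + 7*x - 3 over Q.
Gal(K/Q) = S_3 (symmetric group of order 6)

Compute the discriminant of x^3 + (3)*x^2 + (7)*x + (-3): Δ = -1984. Since Δ is not a rational square, the Galois group is not contained in A_3; it must be the full S_3 (irreducibility of the cubic rules out anything smaller).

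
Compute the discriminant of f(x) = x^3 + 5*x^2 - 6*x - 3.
Δ = 4641

For x^3 + a x^2 + b x + c the discriminant is Δ = 18 a b c - 4 a^3 c + a^2 b^2 - 4 b^3 - 27 c^2.
Plug a = 5, b = -6, c = -3:
  18*(5)*(-6)*(-3) - 4*(5)^3*(-3) + (5)^2*(-6)^2 - 4*(-6)^3 - 27*(-3)^2
  = 1620 + (1500) + 900 + (864) + (-243)
  = 4641.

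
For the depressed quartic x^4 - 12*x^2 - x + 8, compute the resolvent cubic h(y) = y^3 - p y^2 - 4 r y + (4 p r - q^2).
h(y) = y^3 + 12*y^2 - 32*y - 385

Identify coefficients: p = -12, q = -1, r = 8.
Plug into h(y) = y^3 - p y^2 - 4 r y + (4 p r - q^2):
  h(y) = y^3 - (-12) y^2 - 4*(8) y + (4*(-12)*(8) - (-1)^2)
       = y^3 + (12) y^2 + (-32) y + (-385).
Simplifying: h(y) = y^3 + 12*y^2 - 32*y - 385.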